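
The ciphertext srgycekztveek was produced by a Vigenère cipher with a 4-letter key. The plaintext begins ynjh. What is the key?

uexr

Subtract each crib letter from the matching ciphertext letter (mod 26):
s(18)−y(24)=-6≡20 → u
r(17)−n(13)=4 → e
g(6)−j(9)=-3≡23 → x
y(24)−h(7)=17 → r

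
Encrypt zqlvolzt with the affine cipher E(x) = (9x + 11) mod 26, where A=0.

z(25): 9·25+11=236≡2 → c
q(16): 9·16+11=155≡25 → z
l(11): 9·11+11=110≡6 → g
v(21): 9·21+11=200≡18 → s
o(14): 9·14+11=137≡7 → h
l(11): 9·11+11=110≡6 → g
z(25): 9·25+11=236≡2 → c
t(19): 9·19+11=182≡0 → a

czgshgca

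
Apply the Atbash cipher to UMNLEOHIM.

U(20) → F(5)
M(12) → N(13)
N(13) → M(12)
L(11) → O(14)
E(4) → V(21)
O(14) → L(11)
H(7) → S(18)
I(8) → R(17)
M(12) → N(13)

FNMOVLSRN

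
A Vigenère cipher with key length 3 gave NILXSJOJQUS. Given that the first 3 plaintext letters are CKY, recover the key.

LYN

Subtract each crib letter from the matching ciphertext letter (mod 26):
N(13)−C(2)=11 → L
I(8)−K(10)=-2≡24 → Y
L(11)−Y(24)=-13≡13 → N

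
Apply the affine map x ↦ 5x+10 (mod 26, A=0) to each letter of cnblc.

uxpnu

c(2): 5·2+10=20 → u
n(13): 5·13+10=75≡23 → x
b(1): 5·1+10=15 → p
l(11): 5·11+10=65≡13 → n
c(2): 5·2+10=20 → u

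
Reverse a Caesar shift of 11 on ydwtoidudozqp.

y(24): 24−11=13 → n
d(3): 3−11=-8≡18 → s
w(22): 22−11=11 → l
t(19): 19−11=8 → i
o(14): 14−11=3 → d
i(8): 8−11=-3≡23 → x
d(3): 3−11=-8≡18 → s
u(20): 20−11=9 → j
d(3): 3−11=-8≡18 → s
o(14): 14−11=3 → d
z(25): 25−11=14 → o
q(16): 16−11=5 → f
p(15): 15−11=4 → e

nslidxsjsdofe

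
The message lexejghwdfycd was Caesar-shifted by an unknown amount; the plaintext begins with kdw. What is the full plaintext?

kdwdifgvcexbc

From the crib: l(11)−k(10)=1, so the shift is 1.
Subtract 1 from each ciphertext letter:
l(11): 11−1=10 → k
e(4): 4−1=3 → d
x(23): 23−1=22 → w
e(4): 4−1=3 → d
j(9): 9−1=8 → i
g(6): 6−1=5 → f
h(7): 7−1=6 → g
w(22): 22−1=21 → v
d(3): 3−1=2 → c
f(5): 5−1=4 → e
y(24): 24−1=23 → x
c(2): 2−1=1 → b
d(3): 3−1=2 → c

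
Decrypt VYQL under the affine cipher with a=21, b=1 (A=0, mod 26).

WLXY

The inverse of 21 mod 26 is 5, since 21·5=105≡1. Apply D(y)=5·(y−1) mod 26:
V(21): 5·(21−1)=100≡22 → W
Y(24): 5·(24−1)=115≡11 → L
Q(16): 5·(16−1)=75≡23 → X
L(11): 5·(11−1)=50≡24 → Y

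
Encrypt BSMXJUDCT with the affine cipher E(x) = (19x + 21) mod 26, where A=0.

OZPQKLAHS

B(1): 19·1+21=40≡14 → O
S(18): 19·18+21=363≡25 → Z
M(12): 19·12+21=249≡15 → P
X(23): 19·23+21=458≡16 → Q
J(9): 19·9+21=192≡10 → K
U(20): 19·20+21=401≡11 → L
D(3): 19·3+21=78≡0 → A
C(2): 19·2+21=59≡7 → H
T(19): 19·19+21=382≡18 → S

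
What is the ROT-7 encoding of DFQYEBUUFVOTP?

KMXFLIBBMCVAW

D(3): 3+7=10 → K
F(5): 5+7=12 → M
Q(16): 16+7=23 → X
Y(24): 24+7=31≡5 → F
E(4): 4+7=11 → L
B(1): 1+7=8 → I
U(20): 20+7=27≡1 → B
U(20): 20+7=27≡1 → B
F(5): 5+7=12 → M
V(21): 21+7=28≡2 → C
O(14): 14+7=21 → V
T(19): 19+7=26≡0 → A
P(15): 15+7=22 → W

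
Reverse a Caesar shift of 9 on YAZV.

Y(24): 24−9=15 → P
A(0): 0−9=-9≡17 → R
Z(25): 25−9=16 → Q
V(21): 21−9=12 → M

PRQM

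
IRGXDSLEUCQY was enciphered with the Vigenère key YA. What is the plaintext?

Repeat the key across the ciphertext: YAYAYAYAYAYA
I(8)−Y(24): -16≡10 → K
R(17)−A(0): 17 → R
G(6)−Y(24): -18≡8 → I
X(23)−A(0): 23 → X
D(3)−Y(24): -21≡5 → F
S(18)−A(0): 18 → S
L(11)−Y(24): -13≡13 → N
E(4)−A(0): 4 → E
U(20)−Y(24): -4≡22 → W
C(2)−A(0): 2 → C
Q(16)−Y(24): -8≡18 → S
Y(24)−A(0): 24 → Y

KRIXFSNEWCSY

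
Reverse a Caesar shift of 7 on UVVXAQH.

U(20): 20−7=13 → N
V(21): 21−7=14 → O
V(21): 21−7=14 → O
X(23): 23−7=16 → Q
A(0): 0−7=-7≡19 → T
Q(16): 16−7=9 → J
H(7): 7−7=0 → A

NOOQTJA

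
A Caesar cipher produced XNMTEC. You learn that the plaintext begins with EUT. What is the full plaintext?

EUTALJ

From the crib: X(23)−E(4)=19, so the shift is 19.
Subtract 19 from each ciphertext letter:
X(23): 23−19=4 → E
N(13): 13−19=-6≡20 → U
M(12): 12−19=-7≡19 → T
T(19): 19−19=0 → A
E(4): 4−19=-15≡11 → L
C(2): 2−19=-17≡9 → J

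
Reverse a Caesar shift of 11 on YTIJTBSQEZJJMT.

Y(24): 24−11=13 → N
T(19): 19−11=8 → I
I(8): 8−11=-3≡23 → X
J(9): 9−11=-2≡24 → Y
T(19): 19−11=8 → I
B(1): 1−11=-10≡16 → Q
S(18): 18−11=7 → H
Q(16): 16−11=5 → F
E(4): 4−11=-7≡19 → T
Z(25): 25−11=14 → O
J(9): 9−11=-2≡24 → Y
J(9): 9−11=-2≡24 → Y
M(12): 12−11=1 → B
T(19): 19−11=8 → I

NIXYIQHFTOYYBI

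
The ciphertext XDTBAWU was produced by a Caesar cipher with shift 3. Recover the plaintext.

UAQYXTR

X(23): 23−3=20 → U
D(3): 3−3=0 → A
T(19): 19−3=16 → Q
B(1): 1−3=-2≡24 → Y
A(0): 0−3=-3≡23 → X
W(22): 22−3=19 → T
U(20): 20−3=17 → R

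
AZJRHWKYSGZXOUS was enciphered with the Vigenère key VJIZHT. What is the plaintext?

FQBSADPPKHSETLK

Repeat the key across the ciphertext: VJIZHTVJIZHTVJI
A(0)−V(21): -21≡5 → F
Z(25)−J(9): 16 → Q
J(9)−I(8): 1 → B
R(17)−Z(25): -8≡18 → S
H(7)−H(7): 0 → A
W(22)−T(19): 3 → D
K(10)−V(21): -11≡15 → P
Y(24)−J(9): 15 → P
S(18)−I(8): 10 → K
G(6)−Z(25): -19≡7 → H
Z(25)−H(7): 18 → S
X(23)−T(19): 4 → E
O(14)−V(21): -7≡19 → T
U(20)−J(9): 11 → L
S(18)−I(8): 10 → K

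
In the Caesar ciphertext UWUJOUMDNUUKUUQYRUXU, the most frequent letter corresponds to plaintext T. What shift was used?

The most frequent ciphertext letter is U (appears 9 times).
U is position 20; T is position 19.
Shift = 1.

1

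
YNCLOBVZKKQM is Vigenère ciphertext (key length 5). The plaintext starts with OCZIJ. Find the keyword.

KLDDF

Subtract each crib letter from the matching ciphertext letter (mod 26):
Y(24)−O(14)=10 → K
N(13)−C(2)=11 → L
C(2)−Z(25)=-23≡3 → D
L(11)−I(8)=3 → D
O(14)−J(9)=5 → F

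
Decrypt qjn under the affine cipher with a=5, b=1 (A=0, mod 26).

The inverse of 5 mod 26 is 21, since 5·21=105≡1. Apply D(y)=21·(y−1) mod 26:
q(16): 21·(16−1)=315≡3 → d
j(9): 21·(9−1)=168≡12 → m
n(13): 21·(13−1)=252≡18 → s

dms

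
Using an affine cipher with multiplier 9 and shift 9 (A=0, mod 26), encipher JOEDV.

MFTKQ

J(9): 9·9+9=90≡12 → M
O(14): 9·14+9=135≡5 → F
E(4): 9·4+9=45≡19 → T
D(3): 9·3+9=36≡10 → K
V(21): 9·21+9=198≡16 → Q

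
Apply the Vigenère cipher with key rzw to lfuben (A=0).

ceqsdj

Repeat the key across the message: rzwrzw
l(11)+r(17): 28≡2 → c
f(5)+z(25): 30≡4 → e
u(20)+w(22): 42≡16 → q
b(1)+r(17): 18 → s
e(4)+z(25): 29≡3 → d
n(13)+w(22): 35≡9 → j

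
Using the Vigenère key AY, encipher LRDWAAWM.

LPDUAYWK

Repeat the key across the message: AYAYAYAY
L(11)+A(0): 11 → L
R(17)+Y(24): 41≡15 → P
D(3)+A(0): 3 → D
W(22)+Y(24): 46≡20 → U
A(0)+A(0): 0 → A
A(0)+Y(24): 24 → Y
W(22)+A(0): 22 → W
M(12)+Y(24): 36≡10 → K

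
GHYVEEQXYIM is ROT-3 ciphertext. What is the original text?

DEVSBBNUVFJ

G(6): 6−3=3 → D
H(7): 7−3=4 → E
Y(24): 24−3=21 → V
V(21): 21−3=18 → S
E(4): 4−3=1 → B
E(4): 4−3=1 → B
Q(16): 16−3=13 → N
X(23): 23−3=20 → U
Y(24): 24−3=21 → V
I(8): 8−3=5 → F
M(12): 12−3=9 → J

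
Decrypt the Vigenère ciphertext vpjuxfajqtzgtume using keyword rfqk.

Repeat the key across the ciphertext: rfqkrfqkrfqkrfqk
v(21)−r(17): 4 → e
p(15)−f(5): 10 → k
j(9)−q(16): -7≡19 → t
u(20)−k(10): 10 → k
x(23)−r(17): 6 → g
f(5)−f(5): 0 → a
a(0)−q(16): -16≡10 → k
j(9)−k(10): -1≡25 → z
q(16)−r(17): -1≡25 → z
t(19)−f(5): 14 → o
z(25)−q(16): 9 → j
g(6)−k(10): -4≡22 → w
t(19)−r(17): 2 → c
u(20)−f(5): 15 → p
m(12)−q(16): -4≡22 → w
e(4)−k(10): -6≡20 → u

ektkgakzzojwcpwu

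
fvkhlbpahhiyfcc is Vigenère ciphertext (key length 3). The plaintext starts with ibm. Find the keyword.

xuy

Subtract each crib letter from the matching ciphertext letter (mod 26):
f(5)−i(8)=-3≡23 → x
v(21)−b(1)=20 → u
k(10)−m(12)=-2≡24 → y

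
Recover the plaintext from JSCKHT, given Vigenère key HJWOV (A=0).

CJGWMM

Repeat the key across the ciphertext: HJWOVH
J(9)−H(7): 2 → C
S(18)−J(9): 9 → J
C(2)−W(22): -20≡6 → G
K(10)−O(14): -4≡22 → W
H(7)−V(21): -14≡12 → M
T(19)−H(7): 12 → M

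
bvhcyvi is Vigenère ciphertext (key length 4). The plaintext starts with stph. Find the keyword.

Subtract each crib letter from the matching ciphertext letter (mod 26):
b(1)−s(18)=-17≡9 → j
v(21)−t(19)=2 → c
h(7)−p(15)=-8≡18 → s
c(2)−h(7)=-5≡21 → v

jcsv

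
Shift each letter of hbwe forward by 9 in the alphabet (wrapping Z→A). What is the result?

qkfn

h(7): 7+9=16 → q
b(1): 1+9=10 → k
w(22): 22+9=31≡5 → f
e(4): 4+9=13 → n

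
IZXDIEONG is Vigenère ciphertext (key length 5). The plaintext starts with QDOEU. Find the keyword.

SWJZO

Subtract each crib letter from the matching ciphertext letter (mod 26):
I(8)−Q(16)=-8≡18 → S
Z(25)−D(3)=22 → W
X(23)−O(14)=9 → J
D(3)−E(4)=-1≡25 → Z
I(8)−U(20)=-12≡14 → O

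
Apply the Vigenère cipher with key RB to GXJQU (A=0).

Repeat the key across the message: RBRBR
G(6)+R(17): 23 → X
X(23)+B(1): 24 → Y
J(9)+R(17): 26≡0 → A
Q(16)+B(1): 17 → R
U(20)+R(17): 37≡11 → L

XYARL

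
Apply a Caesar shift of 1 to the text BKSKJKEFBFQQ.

CLTLKLFGCGRR

B(1): 1+1=2 → C
K(10): 10+1=11 → L
S(18): 18+1=19 → T
K(10): 10+1=11 → L
J(9): 9+1=10 → K
K(10): 10+1=11 → L
E(4): 4+1=5 → F
F(5): 5+1=6 → G
B(1): 1+1=2 → C
F(5): 5+1=6 → G
Q(16): 16+1=17 → R
Q(16): 16+1=17 → R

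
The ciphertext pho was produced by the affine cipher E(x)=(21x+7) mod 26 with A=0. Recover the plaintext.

The inverse of 21 mod 26 is 5, since 21·5=105≡1. Apply D(y)=5·(y−7) mod 26:
p(15): 5·(15−7)=40≡14 → o
h(7): 5·(7−7)=0 → a
o(14): 5·(14−7)=35≡9 → j

oaj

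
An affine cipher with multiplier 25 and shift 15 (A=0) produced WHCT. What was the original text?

The inverse of 25 mod 26 is 25, since 25·25=625≡1. Apply D(y)=25·(y−15) mod 26:
W(22): 25·(22−15)=175≡19 → T
H(7): 25·(7−15)=-200≡8 → I
C(2): 25·(2−15)=-325≡13 → N
T(19): 25·(19−15)=100≡22 → W

TINW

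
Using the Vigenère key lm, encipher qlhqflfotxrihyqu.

bxscqxqaejcuskbg

Repeat the key across the message: lmlmlmlmlmlmlmlm
q(16)+l(11): 27≡1 → b
l(11)+m(12): 23 → x
h(7)+l(11): 18 → s
q(16)+m(12): 28≡2 → c
f(5)+l(11): 16 → q
l(11)+m(12): 23 → x
f(5)+l(11): 16 → q
o(14)+m(12): 26≡0 → a
t(19)+l(11): 30≡4 → e
x(23)+m(12): 35≡9 → j
r(17)+l(11): 28≡2 → c
i(8)+m(12): 20 → u
h(7)+l(11): 18 → s
y(24)+m(12): 36≡10 → k
q(16)+l(11): 27≡1 → b
u(20)+m(12): 32≡6 → g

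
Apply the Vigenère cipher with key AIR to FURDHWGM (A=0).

Repeat the key across the message: AIRAIRAI
F(5)+A(0): 5 → F
U(20)+I(8): 28≡2 → C
R(17)+R(17): 34≡8 → I
D(3)+A(0): 3 → D
H(7)+I(8): 15 → P
W(22)+R(17): 39≡13 → N
G(6)+A(0): 6 → G
M(12)+I(8): 20 → U

FCIDPNGU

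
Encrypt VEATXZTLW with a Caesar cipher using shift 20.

PYUNRTNFQ

V(21): 21+20=41≡15 → P
E(4): 4+20=24 → Y
A(0): 0+20=20 → U
T(19): 19+20=39≡13 → N
X(23): 23+20=43≡17 → R
Z(25): 25+20=45≡19 → T
T(19): 19+20=39≡13 → N
L(11): 11+20=31≡5 → F
W(22): 22+20=42≡16 → Q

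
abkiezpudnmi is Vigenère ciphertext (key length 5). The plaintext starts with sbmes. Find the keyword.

Subtract each crib letter from the matching ciphertext letter (mod 26):
a(0)−s(18)=-18≡8 → i
b(1)−b(1)=0 → a
k(10)−m(12)=-2≡24 → y
i(8)−e(4)=4 → e
e(4)−s(18)=-14≡12 → m

iayem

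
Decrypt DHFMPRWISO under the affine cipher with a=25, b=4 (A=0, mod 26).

The inverse of 25 mod 26 is 25, since 25·25=625≡1. Apply D(y)=25·(y−4) mod 26:
D(3): 25·(3−4)=-25≡1 → B
H(7): 25·(7−4)=75≡23 → X
F(5): 25·(5−4)=25 → Z
M(12): 25·(12−4)=200≡18 → S
P(15): 25·(15−4)=275≡15 → P
R(17): 25·(17−4)=325≡13 → N
W(22): 25·(22−4)=450≡8 → I
I(8): 25·(8−4)=100≡22 → W
S(18): 25·(18−4)=350≡12 → M
O(14): 25·(14−4)=250≡16 → Q

BXZSPNIWMQ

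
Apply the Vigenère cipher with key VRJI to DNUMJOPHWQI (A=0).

Repeat the key across the message: VRJIVRJIVRJ
D(3)+V(21): 24 → Y
N(13)+R(17): 30≡4 → E
U(20)+J(9): 29≡3 → D
M(12)+I(8): 20 → U
J(9)+V(21): 30≡4 → E
O(14)+R(17): 31≡5 → F
P(15)+J(9): 24 → Y
H(7)+I(8): 15 → P
W(22)+V(21): 43≡17 → R
Q(16)+R(17): 33≡7 → H
I(8)+J(9): 17 → R

YEDUEFYPRHR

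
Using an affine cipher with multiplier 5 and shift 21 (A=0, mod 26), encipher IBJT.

I(8): 5·8+21=61≡9 → J
B(1): 5·1+21=26≡0 → A
J(9): 5·9+21=66≡14 → O
T(19): 5·19+21=116≡12 → M

JAOM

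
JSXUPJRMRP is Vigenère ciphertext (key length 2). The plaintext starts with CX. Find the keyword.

HV

Subtract each crib letter from the matching ciphertext letter (mod 26):
J(9)−C(2)=7 → H
S(18)−X(23)=-5≡21 → V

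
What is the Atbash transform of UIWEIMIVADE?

U(20) → F(5)
I(8) → R(17)
W(22) → D(3)
E(4) → V(21)
I(8) → R(17)
M(12) → N(13)
I(8) → R(17)
V(21) → E(4)
A(0) → Z(25)
D(3) → W(22)
E(4) → V(21)

FRDVRNREZWV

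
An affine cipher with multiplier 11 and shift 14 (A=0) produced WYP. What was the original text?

The inverse of 11 mod 26 is 19, since 11·19=209≡1. Apply D(y)=19·(y−14) mod 26:
W(22): 19·(22−14)=152≡22 → W
Y(24): 19·(24−14)=190≡8 → I
P(15): 19·(15−14)=19 → T

WIT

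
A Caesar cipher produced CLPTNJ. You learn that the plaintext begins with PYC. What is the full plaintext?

PYCGAW

From the crib: C(2)−P(15)=-13≡13, so the shift is 13.
Subtract 13 from each ciphertext letter:
C(2): 2−13=-11≡15 → P
L(11): 11−13=-2≡24 → Y
P(15): 15−13=2 → C
T(19): 19−13=6 → G
N(13): 13−13=0 → A
J(9): 9−13=-4≡22 → W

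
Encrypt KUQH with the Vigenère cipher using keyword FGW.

Repeat the key across the message: FGWF
K(10)+F(5): 15 → P
U(20)+G(6): 26≡0 → A
Q(16)+W(22): 38≡12 → M
H(7)+F(5): 12 → M

PAMM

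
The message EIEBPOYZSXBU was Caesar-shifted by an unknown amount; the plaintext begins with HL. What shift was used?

From the crib: E(4)−H(7)=-3≡23, so the shift is 23.

23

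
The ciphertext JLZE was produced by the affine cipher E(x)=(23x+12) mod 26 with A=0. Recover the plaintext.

BJNU

The inverse of 23 mod 26 is 17, since 23·17=391≡1. Apply D(y)=17·(y−12) mod 26:
J(9): 17·(9−12)=-51≡1 → B
L(11): 17·(11−12)=-17≡9 → J
Z(25): 17·(25−12)=221≡13 → N
E(4): 17·(4−12)=-136≡20 → U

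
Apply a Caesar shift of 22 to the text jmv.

fir

j(9): 9+22=31≡5 → f
m(12): 12+22=34≡8 → i
v(21): 21+22=43≡17 → r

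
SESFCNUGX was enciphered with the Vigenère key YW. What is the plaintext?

Repeat the key across the ciphertext: YWYWYWYWY
S(18)−Y(24): -6≡20 → U
E(4)−W(22): -18≡8 → I
S(18)−Y(24): -6≡20 → U
F(5)−W(22): -17≡9 → J
C(2)−Y(24): -22≡4 → E
N(13)−W(22): -9≡17 → R
U(20)−Y(24): -4≡22 → W
G(6)−W(22): -16≡10 → K
X(23)−Y(24): -1≡25 → Z

UIUJERWKZ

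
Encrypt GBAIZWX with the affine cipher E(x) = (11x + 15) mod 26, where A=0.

G(6): 11·6+15=81≡3 → D
B(1): 11·1+15=26≡0 → A
A(0): 11·0+15=15 → P
I(8): 11·8+15=103≡25 → Z
Z(25): 11·25+15=290≡4 → E
W(22): 11·22+15=257≡23 → X
X(23): 11·23+15=268≡8 → I

DAPZEXI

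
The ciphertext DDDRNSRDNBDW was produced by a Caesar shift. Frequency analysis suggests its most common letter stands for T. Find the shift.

The most frequent ciphertext letter is D (appears 5 times).
D is position 3; T is position 19.
Shift = -16≡10.

10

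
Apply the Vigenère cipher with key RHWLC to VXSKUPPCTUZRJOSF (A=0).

MEOVWGWYEWQYFZUW

Repeat the key across the message: RHWLCRHWLCRHWLCR
V(21)+R(17): 38≡12 → M
X(23)+H(7): 30≡4 → E
S(18)+W(22): 40≡14 → O
K(10)+L(11): 21 → V
U(20)+C(2): 22 → W
P(15)+R(17): 32≡6 → G
P(15)+H(7): 22 → W
C(2)+W(22): 24 → Y
T(19)+L(11): 30≡4 → E
U(20)+C(2): 22 → W
Z(25)+R(17): 42≡16 → Q
R(17)+H(7): 24 → Y
J(9)+W(22): 31≡5 → F
O(14)+L(11): 25 → Z
S(18)+C(2): 20 → U
F(5)+R(17): 22 → W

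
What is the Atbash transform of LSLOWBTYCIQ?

OHOLDYGBXRJ

L(11) → O(14)
S(18) → H(7)
L(11) → O(14)
O(14) → L(11)
W(22) → D(3)
B(1) → Y(24)
T(19) → G(6)
Y(24) → B(1)
C(2) → X(23)
I(8) → R(17)
Q(16) → J(9)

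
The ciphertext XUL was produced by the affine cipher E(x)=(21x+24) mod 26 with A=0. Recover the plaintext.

The inverse of 21 mod 26 is 5, since 21·5=105≡1. Apply D(y)=5·(y−24) mod 26:
X(23): 5·(23−24)=-5≡21 → V
U(20): 5·(20−24)=-20≡6 → G
L(11): 5·(11−24)=-65≡13 → N

VGN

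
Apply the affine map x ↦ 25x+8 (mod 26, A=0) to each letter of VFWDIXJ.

NDMFALZ

V(21): 25·21+8=533≡13 → N
F(5): 25·5+8=133≡3 → D
W(22): 25·22+8=558≡12 → M
D(3): 25·3+8=83≡5 → F
I(8): 25·8+8=208≡0 → A
X(23): 25·23+8=583≡11 → L
J(9): 25·9+8=233≡25 → Z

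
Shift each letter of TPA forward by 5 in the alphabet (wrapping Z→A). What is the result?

YUF

T(19): 19+5=24 → Y
P(15): 15+5=20 → U
A(0): 0+5=5 → F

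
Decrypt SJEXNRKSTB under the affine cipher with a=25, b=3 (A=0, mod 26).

LUZGQMTLKC

The inverse of 25 mod 26 is 25, since 25·25=625≡1. Apply D(y)=25·(y−3) mod 26:
S(18): 25·(18−3)=375≡11 → L
J(9): 25·(9−3)=150≡20 → U
E(4): 25·(4−3)=25 → Z
X(23): 25·(23−3)=500≡6 → G
N(13): 25·(13−3)=250≡16 → Q
R(17): 25·(17−3)=350≡12 → M
K(10): 25·(10−3)=175≡19 → T
S(18): 25·(18−3)=375≡11 → L
T(19): 25·(19−3)=400≡10 → K
B(1): 25·(1−3)=-50≡2 → C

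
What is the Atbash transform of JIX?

J(9) → Q(16)
I(8) → R(17)
X(23) → C(2)

QRC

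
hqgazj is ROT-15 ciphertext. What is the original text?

sbrlku

h(7): 7−15=-8≡18 → s
q(16): 16−15=1 → b
g(6): 6−15=-9≡17 → r
a(0): 0−15=-15≡11 → l
z(25): 25−15=10 → k
j(9): 9−15=-6≡20 → u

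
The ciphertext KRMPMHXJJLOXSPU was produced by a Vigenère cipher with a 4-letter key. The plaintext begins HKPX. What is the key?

DHXS

Subtract each crib letter from the matching ciphertext letter (mod 26):
K(10)−H(7)=3 → D
R(17)−K(10)=7 → H
M(12)−P(15)=-3≡23 → X
P(15)−X(23)=-8≡18 → S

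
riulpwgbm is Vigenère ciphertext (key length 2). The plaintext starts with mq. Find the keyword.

fs

Subtract each crib letter from the matching ciphertext letter (mod 26):
r(17)−m(12)=5 → f
i(8)−q(16)=-8≡18 → s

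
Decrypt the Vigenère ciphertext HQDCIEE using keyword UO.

Repeat the key across the ciphertext: UOUOUOU
H(7)−U(20): -13≡13 → N
Q(16)−O(14): 2 → C
D(3)−U(20): -17≡9 → J
C(2)−O(14): -12≡14 → O
I(8)−U(20): -12≡14 → O
E(4)−O(14): -10≡16 → Q
E(4)−U(20): -16≡10 → K

NCJOOQK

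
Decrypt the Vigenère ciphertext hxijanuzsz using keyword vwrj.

Repeat the key across the ciphertext: vwrjvwrjvw
h(7)−v(21): -14≡12 → m
x(23)−w(22): 1 → b
i(8)−r(17): -9≡17 → r
j(9)−j(9): 0 → a
a(0)−v(21): -21≡5 → f
n(13)−w(22): -9≡17 → r
u(20)−r(17): 3 → d
z(25)−j(9): 16 → q
s(18)−v(21): -3≡23 → x
z(25)−w(22): 3 → d

mbrafrdqxd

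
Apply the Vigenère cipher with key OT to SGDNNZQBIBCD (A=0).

GZRGBSEUWUQW

Repeat the key across the message: OTOTOTOTOTOT
S(18)+O(14): 32≡6 → G
G(6)+T(19): 25 → Z
D(3)+O(14): 17 → R
N(13)+T(19): 32≡6 → G
N(13)+O(14): 27≡1 → B
Z(25)+T(19): 44≡18 → S
Q(16)+O(14): 30≡4 → E
B(1)+T(19): 20 → U
I(8)+O(14): 22 → W
B(1)+T(19): 20 → U
C(2)+O(14): 16 → Q
D(3)+T(19): 22 → W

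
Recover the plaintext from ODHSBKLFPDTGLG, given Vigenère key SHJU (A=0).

Repeat the key across the ciphertext: SHJUSHJUSHJUSH
O(14)−S(18): -4≡22 → W
D(3)−H(7): -4≡22 → W
H(7)−J(9): -2≡24 → Y
S(18)−U(20): -2≡24 → Y
B(1)−S(18): -17≡9 → J
K(10)−H(7): 3 → D
L(11)−J(9): 2 → C
F(5)−U(20): -15≡11 → L
P(15)−S(18): -3≡23 → X
D(3)−H(7): -4≡22 → W
T(19)−J(9): 10 → K
G(6)−U(20): -14≡12 → M
L(11)−S(18): -7≡19 → T
G(6)−H(7): -1≡25 → Z

WWYYJDCLXWKMTZ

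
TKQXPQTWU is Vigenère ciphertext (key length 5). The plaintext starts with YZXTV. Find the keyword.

VLTEU

Subtract each crib letter from the matching ciphertext letter (mod 26):
T(19)−Y(24)=-5≡21 → V
K(10)−Z(25)=-15≡11 → L
Q(16)−X(23)=-7≡19 → T
X(23)−T(19)=4 → E
P(15)−V(21)=-6≡20 → U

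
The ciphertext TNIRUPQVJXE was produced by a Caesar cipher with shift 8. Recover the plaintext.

LFAJMHINBPW

T(19): 19−8=11 → L
N(13): 13−8=5 → F
I(8): 8−8=0 → A
R(17): 17−8=9 → J
U(20): 20−8=12 → M
P(15): 15−8=7 → H
Q(16): 16−8=8 → I
V(21): 21−8=13 → N
J(9): 9−8=1 → B
X(23): 23−8=15 → P
E(4): 4−8=-4≡22 → W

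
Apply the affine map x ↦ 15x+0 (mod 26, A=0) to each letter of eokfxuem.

icuxhoiy

e(4): 15·4+0=60≡8 → i
o(14): 15·14+0=210≡2 → c
k(10): 15·10+0=150≡20 → u
f(5): 15·5+0=75≡23 → x
x(23): 15·23+0=345≡7 → h
u(20): 15·20+0=300≡14 → o
e(4): 15·4+0=60≡8 → i
m(12): 15·12+0=180≡24 → y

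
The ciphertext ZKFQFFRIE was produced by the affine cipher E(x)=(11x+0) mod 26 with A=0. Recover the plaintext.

HIRSRRLWY

The inverse of 11 mod 26 is 19, since 11·19=209≡1. Apply D(y)=19·(y−0) mod 26:
Z(25): 19·(25−0)=475≡7 → H
K(10): 19·(10−0)=190≡8 → I
F(5): 19·(5−0)=95≡17 → R
Q(16): 19·(16−0)=304≡18 → S
F(5): 19·(5−0)=95≡17 → R
F(5): 19·(5−0)=95≡17 → R
R(17): 19·(17−0)=323≡11 → L
I(8): 19·(8−0)=152≡22 → W
E(4): 19·(4−0)=76≡24 → Y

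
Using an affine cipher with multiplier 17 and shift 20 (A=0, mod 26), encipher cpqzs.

cpgdo

c(2): 17·2+20=54≡2 → c
p(15): 17·15+20=275≡15 → p
q(16): 17·16+20=292≡6 → g
z(25): 17·25+20=445≡3 → d
s(18): 17·18+20=326≡14 → o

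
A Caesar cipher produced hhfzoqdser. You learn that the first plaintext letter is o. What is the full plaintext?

From the crib: h(7)−o(14)=-7≡19, so the shift is 19.
Subtract 19 from each ciphertext letter:
h(7): 7−19=-12≡14 → o
h(7): 7−19=-12≡14 → o
f(5): 5−19=-14≡12 → m
z(25): 25−19=6 → g
o(14): 14−19=-5≡21 → v
q(16): 16−19=-3≡23 → x
d(3): 3−19=-16≡10 → k
s(18): 18−19=-1≡25 → z
e(4): 4−19=-15≡11 → l
r(17): 17−19=-2≡24 → y

oomgvxkzly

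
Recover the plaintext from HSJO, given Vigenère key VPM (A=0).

MDXT

Repeat the key across the ciphertext: VPMV
H(7)−V(21): -14≡12 → M
S(18)−P(15): 3 → D
J(9)−M(12): -3≡23 → X
O(14)−V(21): -7≡19 → T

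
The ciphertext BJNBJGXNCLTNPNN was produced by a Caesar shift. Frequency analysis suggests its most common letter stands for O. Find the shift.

25

The most frequent ciphertext letter is N (appears 5 times).
N is position 13; O is position 14.
Shift = -1≡25.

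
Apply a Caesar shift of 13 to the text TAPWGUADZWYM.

T(19): 19+13=32≡6 → G
A(0): 0+13=13 → N
P(15): 15+13=28≡2 → C
W(22): 22+13=35≡9 → J
G(6): 6+13=19 → T
U(20): 20+13=33≡7 → H
A(0): 0+13=13 → N
D(3): 3+13=16 → Q
Z(25): 25+13=38≡12 → M
W(22): 22+13=35≡9 → J
Y(24): 24+13=37≡11 → L
M(12): 12+13=25 → Z

GNCJTHNQMJLZ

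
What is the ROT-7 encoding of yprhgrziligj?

y(24): 24+7=31≡5 → f
p(15): 15+7=22 → w
r(17): 17+7=24 → y
h(7): 7+7=14 → o
g(6): 6+7=13 → n
r(17): 17+7=24 → y
z(25): 25+7=32≡6 → g
i(8): 8+7=15 → p
l(11): 11+7=18 → s
i(8): 8+7=15 → p
g(6): 6+7=13 → n
j(9): 9+7=16 → q

fwyonygpspnq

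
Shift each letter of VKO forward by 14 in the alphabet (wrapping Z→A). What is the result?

JYC

V(21): 21+14=35≡9 → J
K(10): 10+14=24 → Y
O(14): 14+14=28≡2 → C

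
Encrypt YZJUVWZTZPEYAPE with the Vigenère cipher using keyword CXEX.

Repeat the key across the message: CXEXCXEXCXEXCXE
Y(24)+C(2): 26≡0 → A
Z(25)+X(23): 48≡22 → W
J(9)+E(4): 13 → N
U(20)+X(23): 43≡17 → R
V(21)+C(2): 23 → X
W(22)+X(23): 45≡19 → T
Z(25)+E(4): 29≡3 → D
T(19)+X(23): 42≡16 → Q
Z(25)+C(2): 27≡1 → B
P(15)+X(23): 38≡12 → M
E(4)+E(4): 8 → I
Y(24)+X(23): 47≡21 → V
A(0)+C(2): 2 → C
P(15)+X(23): 38≡12 → M
E(4)+E(4): 8 → I

AWNRXTDQBMIVCMI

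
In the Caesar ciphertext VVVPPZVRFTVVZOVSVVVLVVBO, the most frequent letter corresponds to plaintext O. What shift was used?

7

The most frequent ciphertext letter is V (appears 12 times).
V is position 21; O is position 14.
Shift = 7.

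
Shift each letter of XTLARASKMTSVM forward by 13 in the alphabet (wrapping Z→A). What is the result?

KGYNENFXZGFIZ

X(23): 23+13=36≡10 → K
T(19): 19+13=32≡6 → G
L(11): 11+13=24 → Y
A(0): 0+13=13 → N
R(17): 17+13=30≡4 → E
A(0): 0+13=13 → N
S(18): 18+13=31≡5 → F
K(10): 10+13=23 → X
M(12): 12+13=25 → Z
T(19): 19+13=32≡6 → G
S(18): 18+13=31≡5 → F
V(21): 21+13=34≡8 → I
M(12): 12+13=25 → Z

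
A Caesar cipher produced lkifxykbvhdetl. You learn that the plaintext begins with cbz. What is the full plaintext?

cbzwopbsmyuvkc

From the crib: l(11)−c(2)=9, so the shift is 9.
Subtract 9 from each ciphertext letter:
l(11): 11−9=2 → c
k(10): 10−9=1 → b
i(8): 8−9=-1≡25 → z
f(5): 5−9=-4≡22 → w
x(23): 23−9=14 → o
y(24): 24−9=15 → p
k(10): 10−9=1 → b
b(1): 1−9=-8≡18 → s
v(21): 21−9=12 → m
h(7): 7−9=-2≡24 → y
d(3): 3−9=-6≡20 → u
e(4): 4−9=-5≡21 → v
t(19): 19−9=10 → k
l(11): 11−9=2 → c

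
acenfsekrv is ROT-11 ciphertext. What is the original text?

a(0): 0−11=-11≡15 → p
c(2): 2−11=-9≡17 → r
e(4): 4−11=-7≡19 → t
n(13): 13−11=2 → c
f(5): 5−11=-6≡20 → u
s(18): 18−11=7 → h
e(4): 4−11=-7≡19 → t
k(10): 10−11=-1≡25 → z
r(17): 17−11=6 → g
v(21): 21−11=10 → k

prtcuhtzgk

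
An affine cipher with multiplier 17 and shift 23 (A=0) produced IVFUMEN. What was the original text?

The inverse of 17 mod 26 is 23, since 17·23=391≡1. Apply D(y)=23·(y−23) mod 26:
I(8): 23·(8−23)=-345≡19 → T
V(21): 23·(21−23)=-46≡6 → G
F(5): 23·(5−23)=-414≡2 → C
U(20): 23·(20−23)=-69≡9 → J
M(12): 23·(12−23)=-253≡7 → H
E(4): 23·(4−23)=-437≡5 → F
N(13): 23·(13−23)=-230≡4 → E

TGCJHFE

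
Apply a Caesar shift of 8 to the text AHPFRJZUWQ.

A(0): 0+8=8 → I
H(7): 7+8=15 → P
P(15): 15+8=23 → X
F(5): 5+8=13 → N
R(17): 17+8=25 → Z
J(9): 9+8=17 → R
Z(25): 25+8=33≡7 → H
U(20): 20+8=28≡2 → C
W(22): 22+8=30≡4 → E
Q(16): 16+8=24 → Y

IPXNZRHCEY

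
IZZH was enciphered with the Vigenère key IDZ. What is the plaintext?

AWAZ

Repeat the key across the ciphertext: IDZI
I(8)−I(8): 0 → A
Z(25)−D(3): 22 → W
Z(25)−Z(25): 0 → A
H(7)−I(8): -1≡25 → Z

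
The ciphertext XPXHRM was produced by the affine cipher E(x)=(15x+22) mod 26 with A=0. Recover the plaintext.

The inverse of 15 mod 26 is 7, since 15·7=105≡1. Apply D(y)=7·(y−22) mod 26:
X(23): 7·(23−22)=7 → H
P(15): 7·(15−22)=-49≡3 → D
X(23): 7·(23−22)=7 → H
H(7): 7·(7−22)=-105≡25 → Z
R(17): 7·(17−22)=-35≡17 → R
M(12): 7·(12−22)=-70≡8 → I

HDHZRI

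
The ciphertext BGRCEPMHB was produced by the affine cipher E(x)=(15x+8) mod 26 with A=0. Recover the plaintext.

DMLKYXCTD

The inverse of 15 mod 26 is 7, since 15·7=105≡1. Apply D(y)=7·(y−8) mod 26:
B(1): 7·(1−8)=-49≡3 → D
G(6): 7·(6−8)=-14≡12 → M
R(17): 7·(17−8)=63≡11 → L
C(2): 7·(2−8)=-42≡10 → K
E(4): 7·(4−8)=-28≡24 → Y
P(15): 7·(15−8)=49≡23 → X
M(12): 7·(12−8)=28≡2 → C
H(7): 7·(7−8)=-7≡19 → T
B(1): 7·(1−8)=-49≡3 → D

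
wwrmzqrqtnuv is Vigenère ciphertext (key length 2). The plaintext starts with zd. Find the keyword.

Subtract each crib letter from the matching ciphertext letter (mod 26):
w(22)−z(25)=-3≡23 → x
w(22)−d(3)=19 → t

xt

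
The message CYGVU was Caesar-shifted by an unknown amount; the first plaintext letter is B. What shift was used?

From the crib: C(2)−B(1)=1, so the shift is 1.

1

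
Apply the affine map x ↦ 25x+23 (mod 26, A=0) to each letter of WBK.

BWN

W(22): 25·22+23=573≡1 → B
B(1): 25·1+23=48≡22 → W
K(10): 25·10+23=273≡13 → N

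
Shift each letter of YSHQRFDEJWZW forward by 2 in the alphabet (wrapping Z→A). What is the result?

AUJSTHFGLYBY

Y(24): 24+2=26≡0 → A
S(18): 18+2=20 → U
H(7): 7+2=9 → J
Q(16): 16+2=18 → S
R(17): 17+2=19 → T
F(5): 5+2=7 → H
D(3): 3+2=5 → F
E(4): 4+2=6 → G
J(9): 9+2=11 → L
W(22): 22+2=24 → Y
Z(25): 25+2=27≡1 → B
W(22): 22+2=24 → Y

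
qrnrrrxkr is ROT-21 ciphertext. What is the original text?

vwswwwcpw

q(16): 16−21=-5≡21 → v
r(17): 17−21=-4≡22 → w
n(13): 13−21=-8≡18 → s
r(17): 17−21=-4≡22 → w
r(17): 17−21=-4≡22 → w
r(17): 17−21=-4≡22 → w
x(23): 23−21=2 → c
k(10): 10−21=-11≡15 → p
r(17): 17−21=-4≡22 → w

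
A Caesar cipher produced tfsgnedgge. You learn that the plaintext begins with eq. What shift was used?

From the crib: t(19)−e(4)=15, so the shift is 15.

15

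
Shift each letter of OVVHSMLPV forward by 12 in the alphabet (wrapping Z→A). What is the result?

AHHTEYXBH

O(14): 14+12=26≡0 → A
V(21): 21+12=33≡7 → H
V(21): 21+12=33≡7 → H
H(7): 7+12=19 → T
S(18): 18+12=30≡4 → E
M(12): 12+12=24 → Y
L(11): 11+12=23 → X
P(15): 15+12=27≡1 → B
V(21): 21+12=33≡7 → H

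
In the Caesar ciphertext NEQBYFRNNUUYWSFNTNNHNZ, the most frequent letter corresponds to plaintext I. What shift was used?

The most frequent ciphertext letter is N (appears 7 times).
N is position 13; I is position 8.
Shift = 5.

5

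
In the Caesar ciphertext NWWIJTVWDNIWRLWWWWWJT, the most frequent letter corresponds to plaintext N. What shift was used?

9

The most frequent ciphertext letter is W (appears 9 times).
W is position 22; N is position 13.
Shift = 9.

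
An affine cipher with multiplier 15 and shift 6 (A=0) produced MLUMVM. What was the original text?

QJUQBQ

The inverse of 15 mod 26 is 7, since 15·7=105≡1. Apply D(y)=7·(y−6) mod 26:
M(12): 7·(12−6)=42≡16 → Q
L(11): 7·(11−6)=35≡9 → J
U(20): 7·(20−6)=98≡20 → U
M(12): 7·(12−6)=42≡16 → Q
V(21): 7·(21−6)=105≡1 → B
M(12): 7·(12−6)=42≡16 → Q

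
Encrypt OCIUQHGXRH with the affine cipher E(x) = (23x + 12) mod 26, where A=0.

O(14): 23·14+12=334≡22 → W
C(2): 23·2+12=58≡6 → G
I(8): 23·8+12=196≡14 → O
U(20): 23·20+12=472≡4 → E
Q(16): 23·16+12=380≡16 → Q
H(7): 23·7+12=173≡17 → R
G(6): 23·6+12=150≡20 → U
X(23): 23·23+12=541≡21 → V
R(17): 23·17+12=403≡13 → N
H(7): 23·7+12=173≡17 → R

WGOEQRUVNR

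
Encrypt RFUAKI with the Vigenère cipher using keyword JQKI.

Repeat the key across the message: JQKIJQ
R(17)+J(9): 26≡0 → A
F(5)+Q(16): 21 → V
U(20)+K(10): 30≡4 → E
A(0)+I(8): 8 → I
K(10)+J(9): 19 → T
I(8)+Q(16): 24 → Y

AVEITY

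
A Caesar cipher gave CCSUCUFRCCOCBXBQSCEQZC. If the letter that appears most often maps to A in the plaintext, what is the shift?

2

The most frequent ciphertext letter is C (appears 8 times).
C is position 2; A is position 0.
Shift = 2.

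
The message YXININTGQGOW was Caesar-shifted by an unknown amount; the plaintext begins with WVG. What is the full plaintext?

WVGLGLREOEMU

From the crib: Y(24)−W(22)=2, so the shift is 2.
Subtract 2 from each ciphertext letter:
Y(24): 24−2=22 → W
X(23): 23−2=21 → V
I(8): 8−2=6 → G
N(13): 13−2=11 → L
I(8): 8−2=6 → G
N(13): 13−2=11 → L
T(19): 19−2=17 → R
G(6): 6−2=4 → E
Q(16): 16−2=14 → O
G(6): 6−2=4 → E
O(14): 14−2=12 → M
W(22): 22−2=20 → U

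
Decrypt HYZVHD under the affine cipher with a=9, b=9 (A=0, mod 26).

The inverse of 9 mod 26 is 3, since 9·3=27≡1. Apply D(y)=3·(y−9) mod 26:
H(7): 3·(7−9)=-6≡20 → U
Y(24): 3·(24−9)=45≡19 → T
Z(25): 3·(25−9)=48≡22 → W
V(21): 3·(21−9)=36≡10 → K
H(7): 3·(7−9)=-6≡20 → U
D(3): 3·(3−9)=-18≡8 → I

UTWKUI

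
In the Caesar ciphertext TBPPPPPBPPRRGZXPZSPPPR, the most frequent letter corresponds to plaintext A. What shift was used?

The most frequent ciphertext letter is P (appears 11 times).
P is position 15; A is position 0.
Shift = 15.

15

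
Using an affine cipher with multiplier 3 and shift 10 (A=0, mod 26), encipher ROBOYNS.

R(17): 3·17+10=61≡9 → J
O(14): 3·14+10=52≡0 → A
B(1): 3·1+10=13 → N
O(14): 3·14+10=52≡0 → A
Y(24): 3·24+10=82≡4 → E
N(13): 3·13+10=49≡23 → X
S(18): 3·18+10=64≡12 → M

JANAEXM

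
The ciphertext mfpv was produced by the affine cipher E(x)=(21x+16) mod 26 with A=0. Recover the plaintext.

gxvz

The inverse of 21 mod 26 is 5, since 21·5=105≡1. Apply D(y)=5·(y−16) mod 26:
m(12): 5·(12−16)=-20≡6 → g
f(5): 5·(5−16)=-55≡23 → x
p(15): 5·(15−16)=-5≡21 → v
v(21): 5·(21−16)=25 → z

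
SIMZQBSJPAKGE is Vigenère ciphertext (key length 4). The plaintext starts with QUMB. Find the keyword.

COAY

Subtract each crib letter from the matching ciphertext letter (mod 26):
S(18)−Q(16)=2 → C
I(8)−U(20)=-12≡14 → O
M(12)−M(12)=0 → A
Z(25)−B(1)=24 → Y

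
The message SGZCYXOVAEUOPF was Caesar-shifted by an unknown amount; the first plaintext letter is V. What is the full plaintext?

VJCFBARYDHXRSI

From the crib: S(18)−V(21)=-3≡23, so the shift is 23.
Subtract 23 from each ciphertext letter:
S(18): 18−23=-5≡21 → V
G(6): 6−23=-17≡9 → J
Z(25): 25−23=2 → C
C(2): 2−23=-21≡5 → F
Y(24): 24−23=1 → B
X(23): 23−23=0 → A
O(14): 14−23=-9≡17 → R
V(21): 21−23=-2≡24 → Y
A(0): 0−23=-23≡3 → D
E(4): 4−23=-19≡7 → H
U(20): 20−23=-3≡23 → X
O(14): 14−23=-9≡17 → R
P(15): 15−23=-8≡18 → S
F(5): 5−23=-18≡8 → I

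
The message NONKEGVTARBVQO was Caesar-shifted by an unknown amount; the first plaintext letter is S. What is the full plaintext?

From the crib: N(13)−S(18)=-5≡21, so the shift is 21.
Subtract 21 from each ciphertext letter:
N(13): 13−21=-8≡18 → S
O(14): 14−21=-7≡19 → T
N(13): 13−21=-8≡18 → S
K(10): 10−21=-11≡15 → P
E(4): 4−21=-17≡9 → J
G(6): 6−21=-15≡11 → L
V(21): 21−21=0 → A
T(19): 19−21=-2≡24 → Y
A(0): 0−21=-21≡5 → F
R(17): 17−21=-4≡22 → W
B(1): 1−21=-20≡6 → G
V(21): 21−21=0 → A
Q(16): 16−21=-5≡21 → V
O(14): 14−21=-7≡19 → T

STSPJLAYFWGAVT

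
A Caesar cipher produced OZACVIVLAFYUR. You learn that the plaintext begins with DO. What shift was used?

11

From the crib: O(14)−D(3)=11, so the shift is 11.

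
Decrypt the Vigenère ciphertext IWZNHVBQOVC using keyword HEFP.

Repeat the key across the ciphertext: HEFPHEFPHEF
I(8)−H(7): 1 → B
W(22)−E(4): 18 → S
Z(25)−F(5): 20 → U
N(13)−P(15): -2≡24 → Y
H(7)−H(7): 0 → A
V(21)−E(4): 17 → R
B(1)−F(5): -4≡22 → W
Q(16)−P(15): 1 → B
O(14)−H(7): 7 → H
V(21)−E(4): 17 → R
C(2)−F(5): -3≡23 → X

BSUYARWBHRX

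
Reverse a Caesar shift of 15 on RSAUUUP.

R(17): 17−15=2 → C
S(18): 18−15=3 → D
A(0): 0−15=-15≡11 → L
U(20): 20−15=5 → F
U(20): 20−15=5 → F
U(20): 20−15=5 → F
P(15): 15−15=0 → A

CDLFFFA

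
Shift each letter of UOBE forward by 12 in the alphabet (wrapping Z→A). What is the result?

U(20): 20+12=32≡6 → G
O(14): 14+12=26≡0 → A
B(1): 1+12=13 → N
E(4): 4+12=16 → Q

GANQ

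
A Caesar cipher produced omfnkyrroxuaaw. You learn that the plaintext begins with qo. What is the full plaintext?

qohpmattqzwccy

From the crib: o(14)−q(16)=-2≡24, so the shift is 24.
Subtract 24 from each ciphertext letter:
o(14): 14−24=-10≡16 → q
m(12): 12−24=-12≡14 → o
f(5): 5−24=-19≡7 → h
n(13): 13−24=-11≡15 → p
k(10): 10−24=-14≡12 → m
y(24): 24−24=0 → a
r(17): 17−24=-7≡19 → t
r(17): 17−24=-7≡19 → t
o(14): 14−24=-10≡16 → q
x(23): 23−24=-1≡25 → z
u(20): 20−24=-4≡22 → w
a(0): 0−24=-24≡2 → c
a(0): 0−24=-24≡2 → c
w(22): 22−24=-2≡24 → y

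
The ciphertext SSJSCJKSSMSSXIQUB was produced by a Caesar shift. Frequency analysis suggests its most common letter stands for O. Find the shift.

4

The most frequent ciphertext letter is S (appears 7 times).
S is position 18; O is position 14.
Shift = 4.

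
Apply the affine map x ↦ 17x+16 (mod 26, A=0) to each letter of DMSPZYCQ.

PMKLZIYC

D(3): 17·3+16=67≡15 → P
M(12): 17·12+16=220≡12 → M
S(18): 17·18+16=322≡10 → K
P(15): 17·15+16=271≡11 → L
Z(25): 17·25+16=441≡25 → Z
Y(24): 17·24+16=424≡8 → I
C(2): 17·2+16=50≡24 → Y
Q(16): 17·16+16=288≡2 → C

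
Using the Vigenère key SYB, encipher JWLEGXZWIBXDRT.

Repeat the key across the message: SYBSYBSYBSYBSY
J(9)+S(18): 27≡1 → B
W(22)+Y(24): 46≡20 → U
L(11)+B(1): 12 → M
E(4)+S(18): 22 → W
G(6)+Y(24): 30≡4 → E
X(23)+B(1): 24 → Y
Z(25)+S(18): 43≡17 → R
W(22)+Y(24): 46≡20 → U
I(8)+B(1): 9 → J
B(1)+S(18): 19 → T
X(23)+Y(24): 47≡21 → V
D(3)+B(1): 4 → E
R(17)+S(18): 35≡9 → J
T(19)+Y(24): 43≡17 → R

BUMWEYRUJTVEJR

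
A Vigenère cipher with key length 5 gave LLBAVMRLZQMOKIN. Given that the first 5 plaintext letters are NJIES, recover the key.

YCTWD

Subtract each crib letter from the matching ciphertext letter (mod 26):
L(11)−N(13)=-2≡24 → Y
L(11)−J(9)=2 → C
B(1)−I(8)=-7≡19 → T
A(0)−E(4)=-4≡22 → W
V(21)−S(18)=3 → D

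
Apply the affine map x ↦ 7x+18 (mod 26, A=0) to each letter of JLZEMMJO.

DRLUYYDM

J(9): 7·9+18=81≡3 → D
L(11): 7·11+18=95≡17 → R
Z(25): 7·25+18=193≡11 → L
E(4): 7·4+18=46≡20 → U
M(12): 7·12+18=102≡24 → Y
M(12): 7·12+18=102≡24 → Y
J(9): 7·9+18=81≡3 → D
O(14): 7·14+18=116≡12 → M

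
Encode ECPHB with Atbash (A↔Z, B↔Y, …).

E(4) → V(21)
C(2) → X(23)
P(15) → K(10)
H(7) → S(18)
B(1) → Y(24)

VXKSY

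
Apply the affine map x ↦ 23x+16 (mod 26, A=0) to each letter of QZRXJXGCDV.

UTRZPZYKHF

Q(16): 23·16+16=384≡20 → U
Z(25): 23·25+16=591≡19 → T
R(17): 23·17+16=407≡17 → R
X(23): 23·23+16=545≡25 → Z
J(9): 23·9+16=223≡15 → P
X(23): 23·23+16=545≡25 → Z
G(6): 23·6+16=154≡24 → Y
C(2): 23·2+16=62≡10 → K
D(3): 23·3+16=85≡7 → H
V(21): 23·21+16=499≡5 → F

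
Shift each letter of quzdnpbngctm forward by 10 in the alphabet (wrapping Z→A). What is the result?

q(16): 16+10=26≡0 → a
u(20): 20+10=30≡4 → e
z(25): 25+10=35≡9 → j
d(3): 3+10=13 → n
n(13): 13+10=23 → x
p(15): 15+10=25 → z
b(1): 1+10=11 → l
n(13): 13+10=23 → x
g(6): 6+10=16 → q
c(2): 2+10=12 → m
t(19): 19+10=29≡3 → d
m(12): 12+10=22 → w

aejnxzlxqmdw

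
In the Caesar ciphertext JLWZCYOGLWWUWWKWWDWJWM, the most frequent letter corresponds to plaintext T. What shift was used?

3

The most frequent ciphertext letter is W (appears 9 times).
W is position 22; T is position 19.
Shift = 3.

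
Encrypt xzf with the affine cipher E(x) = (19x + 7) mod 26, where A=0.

coy

x(23): 19·23+7=444≡2 → c
z(25): 19·25+7=482≡14 → o
f(5): 19·5+7=102≡24 → y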